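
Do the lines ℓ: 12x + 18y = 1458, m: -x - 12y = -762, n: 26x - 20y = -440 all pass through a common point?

Yes

The three lines meet at one point iff the augmented coefficient matrix [aᵢ bᵢ cᵢ] has rank < 3, i.e. its determinant vanishes.
Here the determinant is 0.
It vanishes, so the lines are concurrent at (30, 61).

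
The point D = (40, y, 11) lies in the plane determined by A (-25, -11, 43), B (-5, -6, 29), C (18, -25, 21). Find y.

-36

Coplanarity requires AB · (AC × AD) = 0.
AB = (20, 5, -14), AC = (43, -14, -22); the triple product is linear in y with coefficient -162 and constant term -5832.
Setting it to zero: y = -36.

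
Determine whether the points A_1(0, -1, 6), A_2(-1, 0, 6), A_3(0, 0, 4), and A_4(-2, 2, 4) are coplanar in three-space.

The four points are coplanar iff the 3×3 determinant with rows A_1A_2, A_1A_3, A_1A_4 is zero.
Rows: (-1, 1, 0), (0, 1, -2), (-2, 3, -2).
Expanding along the first row: (-1)(4) − (1)(-4) + (0)(2) = 0.
Zero determinant ⇒ coplanar.

Yes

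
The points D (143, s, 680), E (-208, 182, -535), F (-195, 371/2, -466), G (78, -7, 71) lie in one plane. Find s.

The points are coplanar iff DE · (DF × DG) = 0.
Expanding, this is linear in s: (-11856)s + (1037400) = 0.
So s = 175/2.

175/2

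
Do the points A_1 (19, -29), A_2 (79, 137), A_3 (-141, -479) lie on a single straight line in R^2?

No

A_1A_2 = (60, 166), A_1A_3 = (-160, -450).
If collinear, A_1A_3 would be a scalar multiple of A_1A_2. But (60)·(-450) ≠ (166)·(-160) (difference -440), so they are not parallel; the points are not collinear.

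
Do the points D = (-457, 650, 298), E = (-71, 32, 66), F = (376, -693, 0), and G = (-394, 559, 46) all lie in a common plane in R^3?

The four points are coplanar iff the 3×3 determinant with rows DE, DF, DG is zero.
Rows: (386, -618, -232), (833, -1343, -298), (63, -91, -252).
Expanding along the first row: (386)(311318) − (-618)(-191142) + (-232)(8806) = 0.
Zero determinant ⇒ coplanar.

Yes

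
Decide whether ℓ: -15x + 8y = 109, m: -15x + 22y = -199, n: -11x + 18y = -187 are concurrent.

Yes

The three lines meet at one point iff the augmented coefficient matrix [aᵢ bᵢ cᵢ] has rank < 3, i.e. its determinant vanishes.
Here the determinant is 0.
It vanishes, so the lines are concurrent at (-19, -22).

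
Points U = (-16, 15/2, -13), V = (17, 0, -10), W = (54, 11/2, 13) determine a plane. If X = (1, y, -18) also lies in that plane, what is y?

-1

Coplanarity requires UV · (UW × UX) = 0.
UV = (33, -15/2, 3), UW = (70, -2, 26); the triple product is linear in y with coefficient -648 and constant term -648.
Setting it to zero: y = -1.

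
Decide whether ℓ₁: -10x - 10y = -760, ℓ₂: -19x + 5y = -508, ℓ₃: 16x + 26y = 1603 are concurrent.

Lines aᵢx + bᵢy = cᵢ with pairwise distinct directions are concurrent exactly when det[aᵢ bᵢ cᵢ] = 0.
Here the determinant is 720.
Nonzero, so no common point exists.

No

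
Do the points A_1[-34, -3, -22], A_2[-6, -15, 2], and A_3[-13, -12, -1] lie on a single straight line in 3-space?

No

A_1A_2 = (28, -12, 24), A_1A_3 = (21, -9, 21).
A_1A_2 × A_1A_3 = (-36, -84, 0).
The cross product is nonzero, so the points do not lie on one line.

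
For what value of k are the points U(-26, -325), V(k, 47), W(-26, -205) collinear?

-26

The three points are collinear iff det[UV; UW] = 0.
This determinant is linear in k: (120)k + (3120) = 0, so k = -26.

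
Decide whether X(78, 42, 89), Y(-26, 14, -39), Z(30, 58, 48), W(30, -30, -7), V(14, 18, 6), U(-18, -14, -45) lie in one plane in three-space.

No

The plane through X, Y, Z has normal n = XY × XZ = (3196, 1880, -3008) and equation n·P = 60536.
Checking the remaining points: n·W = 60536, n·V = 60536, n·U = 51512.
Since n·U = 51512 ≠ 60536, U is off the plane and the points are not all coplanar.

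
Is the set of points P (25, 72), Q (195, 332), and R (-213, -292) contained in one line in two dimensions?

PQ = (170, 260), PR = (-238, -364).
Twice the signed area of △PQR is (170)(-364) − (260)(-238) = 0.
The triangle is degenerate (zero area), so the points are collinear.

Yes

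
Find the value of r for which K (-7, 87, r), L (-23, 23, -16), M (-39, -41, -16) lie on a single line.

Direction LM = (-16, -64, 0). From the x-coordinate of K, the parameter along the line is τ = (-7 − (-23))/(-16) = -1.
Then r = (-16) + (-1)·(0) = -16.

-16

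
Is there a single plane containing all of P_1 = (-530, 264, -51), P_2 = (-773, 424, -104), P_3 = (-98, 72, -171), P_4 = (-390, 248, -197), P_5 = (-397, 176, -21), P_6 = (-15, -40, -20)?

The plane through P_1, P_2, P_3 has normal n = P_1P_2 × P_1P_3 = (-29376, -52056, -22464) and equation n·P = 2972160.
Checking the remaining points: n·P_4 = 2972160, n·P_5 = 2972160, n·P_6 = 2972160.
All equal 2972160, so all 6 points lie in one plane.

Yes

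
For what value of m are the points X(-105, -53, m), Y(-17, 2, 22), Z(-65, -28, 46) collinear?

66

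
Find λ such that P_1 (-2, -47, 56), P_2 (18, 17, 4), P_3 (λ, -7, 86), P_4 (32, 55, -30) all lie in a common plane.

Normal to plane P_1P_2P_4: n = (-200, -48, -136); plane equation n·P = -4960.
Requiring n·P_3 = -4960: (-200)λ + (-11360) = -4960.
So λ = -32.

-32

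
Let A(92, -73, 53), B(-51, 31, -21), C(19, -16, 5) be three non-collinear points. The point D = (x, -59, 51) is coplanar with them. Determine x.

67

Coplanarity requires AB · (AC × AD) = 0.
AB = (-143, 104, -74), AC = (-73, 57, -48); the triple product is linear in x with coefficient -774 and constant term 51858.
Setting it to zero: x = 67.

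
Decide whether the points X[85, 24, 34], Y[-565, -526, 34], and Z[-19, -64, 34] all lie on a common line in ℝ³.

Yes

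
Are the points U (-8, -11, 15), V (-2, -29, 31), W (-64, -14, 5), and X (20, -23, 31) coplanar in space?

With U as base: UV = (6, -18, 16), UW = (-56, -3, -10), UX = (28, -12, 16).
UW × UX = (-168, 616, 756).
UV · (UW × UX) = 0.
The scalar triple product vanishes, so the four points are coplanar.

Yes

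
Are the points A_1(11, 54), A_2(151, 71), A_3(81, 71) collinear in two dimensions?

No

A_1A_2 = (140, 17), A_1A_3 = (70, 17).
det[A_1A_2; A_1A_3] = (140)(17) − (17)(70) = 1190.
The determinant is nonzero, so they are not collinear.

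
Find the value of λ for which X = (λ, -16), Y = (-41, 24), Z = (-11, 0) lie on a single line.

9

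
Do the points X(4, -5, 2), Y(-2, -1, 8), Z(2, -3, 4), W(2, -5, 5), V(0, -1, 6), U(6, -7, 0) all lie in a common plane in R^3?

No

The plane through X, Y, Z has normal n = XY × XZ = (-4, 0, -4) and equation n·P = -24.
Checking the remaining points: n·W = -28, n·V = -24, n·U = -24.
Since n·W = -28 ≠ -24, W is off the plane and the points are not all coplanar.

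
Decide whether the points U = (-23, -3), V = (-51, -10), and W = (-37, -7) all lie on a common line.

No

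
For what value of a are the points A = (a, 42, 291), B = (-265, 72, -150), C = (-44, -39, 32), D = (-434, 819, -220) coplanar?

242

The points are coplanar iff AB · (AC × AD) = 0.
Expanding, this is linear in a: (128184)a + (-31020528) = 0.
So a = 242.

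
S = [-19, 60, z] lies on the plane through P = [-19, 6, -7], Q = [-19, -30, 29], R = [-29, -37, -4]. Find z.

Coplanarity requires PQ · (PR × PS) = 0.
PQ = (0, -36, 36), PR = (-10, -43, 3); the triple product is linear in z with coefficient -360 and constant term -21960.
Setting it to zero: z = -61.

-61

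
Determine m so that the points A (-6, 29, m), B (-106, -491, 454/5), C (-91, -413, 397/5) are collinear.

Collinearity requires AB × AC = 0; each component is linear in m.
The x-component gives (78)m + (-5772/5) = 0, so m = 74/5.
The remaining components then also vanish.

74/5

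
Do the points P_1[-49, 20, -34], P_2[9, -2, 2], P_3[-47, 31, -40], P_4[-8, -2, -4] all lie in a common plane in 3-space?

The four points are coplanar iff the 3×3 determinant with rows P_1P_2, P_1P_3, P_1P_4 is zero.
Rows: (58, -22, 36), (2, 11, -6), (41, -22, 30).
Expanding along the first row: (58)(198) − (-22)(306) + (36)(-495) = 396.
Nonzero ⇒ not coplanar.

No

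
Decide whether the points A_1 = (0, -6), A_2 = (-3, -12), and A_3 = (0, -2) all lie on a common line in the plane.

A_1A_2 = (-3, -6), A_1A_3 = (0, 4).
det[A_1A_2; A_1A_3] = (-3)(4) − (-6)(0) = -12.
The determinant is nonzero, so they are not collinear.

No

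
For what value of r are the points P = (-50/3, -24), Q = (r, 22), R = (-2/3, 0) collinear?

14

The three points are collinear iff det[PQ; PR] = 0.
This determinant is linear in r: (24)r + (-336) = 0, so r = 14.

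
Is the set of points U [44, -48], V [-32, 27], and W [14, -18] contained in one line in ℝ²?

UV = (-76, 75), UW = (-30, 30).
If collinear, UW would be a scalar multiple of UV. But (-76)·(30) ≠ (75)·(-30) (difference -30), so they are not parallel; the points are not collinear.

No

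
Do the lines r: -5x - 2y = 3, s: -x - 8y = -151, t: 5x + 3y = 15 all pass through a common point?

No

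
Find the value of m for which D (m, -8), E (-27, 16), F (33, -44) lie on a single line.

-3

Collinearity: (D − E) must be parallel to (F − E) = (60, -60).
Cross-multiplying the components: (m − (-27))·(-60) = (-24)·(60).
Solving gives m = -3.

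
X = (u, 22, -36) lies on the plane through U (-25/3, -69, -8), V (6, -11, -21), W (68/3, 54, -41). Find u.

The plane through U, V, W has equation −315x + 70y − 35z = -1925.
Substituting X: (-315)u + (2800) = -1925, so u = 15.

15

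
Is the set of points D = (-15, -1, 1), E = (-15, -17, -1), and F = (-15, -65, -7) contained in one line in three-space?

DE = (0, -16, -2), DF = (0, -64, -8).
DE × DF = (0, 0, 0).
The cross product vanishes, so the three points are collinear.

Yes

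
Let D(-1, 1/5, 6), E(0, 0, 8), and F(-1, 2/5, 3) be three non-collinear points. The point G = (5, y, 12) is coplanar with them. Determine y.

-3/5

Coplanarity requires DE · (DF × DG) = 0.
DE = (1, -1/5, 2), DF = (0, 1/5, -3); the triple product is linear in y with coefficient 3 and constant term 9/5.
Setting it to zero: y = -3/5.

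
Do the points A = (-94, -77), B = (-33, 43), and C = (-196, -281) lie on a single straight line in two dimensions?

No

AB = (61, 120), AC = (-102, -204).
Twice the signed area of △ABC is (61)(-204) − (120)(-102) = -204.
The area is nonzero, so the three points are not collinear.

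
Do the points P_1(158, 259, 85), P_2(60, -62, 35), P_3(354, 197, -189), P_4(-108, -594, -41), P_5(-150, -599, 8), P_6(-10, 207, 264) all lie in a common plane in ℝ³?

Yes

The plane through P_1, P_2, P_3 has normal n = P_1P_2 × P_1P_3 = (84854, -36652, 68992) and equation n·P = 9778384.
Checking the remaining points: n·P_4 = 9778384, n·P_5 = 9778384, n·P_6 = 9778384.
All equal 9778384, so all 6 points lie in one plane.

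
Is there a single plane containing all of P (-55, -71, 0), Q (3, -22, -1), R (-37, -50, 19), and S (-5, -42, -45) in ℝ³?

Yes

With P as base: PQ = (58, 49, -1), PR = (18, 21, 19), PS = (50, 29, -45).
PR × PS = (-1496, 1760, -528).
PQ · (PR × PS) = 0.
The scalar triple product vanishes, so the four points are coplanar.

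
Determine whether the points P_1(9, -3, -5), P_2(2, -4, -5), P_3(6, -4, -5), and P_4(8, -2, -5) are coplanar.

Yes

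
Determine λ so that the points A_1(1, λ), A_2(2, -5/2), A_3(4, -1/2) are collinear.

-7/2

The three points are collinear iff det[A_1A_2; A_1A_3] = 0.
This determinant is linear in λ: (2)λ + (7) = 0, so λ = -7/2.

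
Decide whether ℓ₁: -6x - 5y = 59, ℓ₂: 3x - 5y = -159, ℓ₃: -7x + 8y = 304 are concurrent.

No

The three lines meet at one point iff the augmented coefficient matrix [aᵢ bᵢ cᵢ] has rank < 3, i.e. its determinant vanishes.
Here the determinant is -166.
Nonzero, so no common point exists.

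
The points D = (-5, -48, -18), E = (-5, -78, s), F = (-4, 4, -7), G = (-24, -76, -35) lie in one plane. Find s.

-24

Normal to plane DFG: n = (-576, -192, 960); plane equation n·P = -5184.
Requiring n·E = -5184: (960)s + (17856) = -5184.
So s = -24.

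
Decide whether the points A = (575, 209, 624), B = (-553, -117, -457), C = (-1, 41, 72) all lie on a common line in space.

No

AB = (-1128, -326, -1081), AC = (-576, -168, -552).
AB × AC = (-1656, 0, 1728).
The cross product is nonzero, so the points do not lie on one line.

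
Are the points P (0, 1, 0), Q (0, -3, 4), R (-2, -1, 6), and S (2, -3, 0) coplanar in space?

Yes

The four points are coplanar iff the 3×3 determinant with rows PQ, PR, PS is zero.
Rows: (0, -4, 4), (-2, -2, 6), (2, -4, 0).
Expanding along the first row: (0)(24) − (-4)(-12) + (4)(12) = 0.
Zero determinant ⇒ coplanar.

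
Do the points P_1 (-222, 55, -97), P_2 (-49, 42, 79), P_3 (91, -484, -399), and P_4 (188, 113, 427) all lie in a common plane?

The four points are coplanar iff the 3×3 determinant with rows P_1P_2, P_1P_3, P_1P_4 is zero.
Rows: (173, -13, 176), (313, -539, -302), (410, 58, 524).
Expanding along the first row: (173)(-264920) − (-13)(287832) + (176)(239144) = 0.
Zero determinant ⇒ coplanar.

Yes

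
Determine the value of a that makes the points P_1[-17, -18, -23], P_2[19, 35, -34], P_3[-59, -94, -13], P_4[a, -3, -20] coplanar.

The points are coplanar iff P_1P_2 · (P_1P_3 × P_1P_4) = 0.
Expanding, this is linear in a: (-306)a + (-5202) = 0.
So a = -17.

-17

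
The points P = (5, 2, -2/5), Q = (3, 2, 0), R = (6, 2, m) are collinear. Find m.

-3/5

Direction PQ = (-2, 0, 2/5). From the x-coordinate of R, the parameter along the line is τ = (6 − 5)/(-2) = -1/2.
Then m = (-2/5) + (-1/2)·(2/5) = -3/5.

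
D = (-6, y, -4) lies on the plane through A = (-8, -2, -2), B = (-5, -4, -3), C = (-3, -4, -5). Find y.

The plane through A, B, C has equation 4x + 4y + 4z = -48.
Substituting D: (4)y + (-40) = -48, so y = -2.

-2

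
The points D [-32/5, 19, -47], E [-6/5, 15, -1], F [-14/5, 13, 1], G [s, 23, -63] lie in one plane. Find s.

-28/5

Normal to plane DEF: n = (84, -84, -84/5); plane equation n·P = -1344.
Requiring n·G = -1344: (84)s + (-4368/5) = -1344.
So s = -28/5.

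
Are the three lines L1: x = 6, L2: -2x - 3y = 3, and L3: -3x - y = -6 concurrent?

No

Intersecting L1 and L2: solving the 2×2 system gives (x, y) = (6, -5).
Substitute into L3: (-3)(6) + (-1)(-5) = -13.
But L3 requires -6 ≠ -13, so the three lines have no common point.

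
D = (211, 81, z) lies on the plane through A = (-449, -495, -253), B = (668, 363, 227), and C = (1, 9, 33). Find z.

71

The plane through A, B, C has equation 3468x − 103462y + 176868z = 4908954.
Substituting D: (176868)z + (-7648674) = 4908954, so z = 71.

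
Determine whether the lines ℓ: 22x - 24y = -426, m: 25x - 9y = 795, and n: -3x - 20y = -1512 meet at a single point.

Intersecting ℓ and m: solving the 2×2 system gives (x, y) = (57, 70).
Substitute into n: (-3)(57) + (-20)(70) = -1571.
But n requires -1512 ≠ -1571, so the three lines have no common point.

No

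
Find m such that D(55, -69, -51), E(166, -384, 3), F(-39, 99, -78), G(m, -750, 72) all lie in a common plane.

Normal to plane DEF: n = (-567, -2079, -10962); plane equation n·P = 671328.
Requiring n·G = 671328: (-567)m + (769986) = 671328.
So m = 174.

174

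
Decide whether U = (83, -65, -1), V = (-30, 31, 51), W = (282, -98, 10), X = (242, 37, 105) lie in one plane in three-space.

With U as base: UV = (-113, 96, 52), UW = (199, -33, 11), UX = (159, 102, 106).
UW × UX = (-4620, -19345, 25545).
UV · (UW × UX) = -6720.
Since -6720 ≠ 0, the four points are not coplanar.

No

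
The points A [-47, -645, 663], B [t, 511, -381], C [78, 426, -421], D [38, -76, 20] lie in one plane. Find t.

53

Normal to plane ACD: n = (-71857, -11765, -19910); plane equation n·P = -2234626.
Requiring n·B = -2234626: (-71857)t + (1573795) = -2234626.
So t = 53.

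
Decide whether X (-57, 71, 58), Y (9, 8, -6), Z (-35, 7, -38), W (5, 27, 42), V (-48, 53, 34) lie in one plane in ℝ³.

No

The plane through X, Y, Z has normal n = XY × XZ = (1952, 4928, -2838) and equation n·P = 74020.
Checking the remaining points: n·W = 23620, n·V = 70996.
Since n·W = 23620 ≠ 74020, W is off the plane and the points are not all coplanar.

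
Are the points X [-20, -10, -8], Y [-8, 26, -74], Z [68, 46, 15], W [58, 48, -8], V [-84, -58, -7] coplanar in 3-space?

The plane through X, Y, Z has normal n = XY × XZ = (4524, -6084, -2496) and equation n·P = -9672.
Checking the remaining points: n·W = -9672, n·V = -9672.
All equal -9672, so all 5 points lie in one plane.

Yes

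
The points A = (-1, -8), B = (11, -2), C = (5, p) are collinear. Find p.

-5

Collinearity: (C − A) must be parallel to (B − A) = (12, 6).
Cross-multiplying the components: (p − (-8))·(12) = (6)·(6).
Solving gives p = -5.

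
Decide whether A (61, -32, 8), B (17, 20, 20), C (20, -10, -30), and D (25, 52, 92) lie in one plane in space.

No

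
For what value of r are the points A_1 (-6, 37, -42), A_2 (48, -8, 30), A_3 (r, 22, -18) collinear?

Collinearity requires A_1A_2 × A_1A_3 = 0; each component is linear in r.
The y-component gives (72)r + (-864) = 0, so r = 12.
The remaining components then also vanish.

12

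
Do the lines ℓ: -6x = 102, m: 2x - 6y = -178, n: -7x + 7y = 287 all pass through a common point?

Intersecting ℓ and m: solving the 2×2 system gives (x, y) = (-17, 24).
Substitute into n: (-7)(-17) + (7)(24) = 287.
This equals 287, so (-17, 24) lies on all three lines and they are concurrent.

Yes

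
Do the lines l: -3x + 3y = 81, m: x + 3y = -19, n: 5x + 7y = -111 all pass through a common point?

Intersecting l and m: solving the 2×2 system gives (x, y) = (-25, 2).
Substitute into n: (5)(-25) + (7)(2) = -111.
This equals -111, so (-25, 2) lies on all three lines and they are concurrent.

Yes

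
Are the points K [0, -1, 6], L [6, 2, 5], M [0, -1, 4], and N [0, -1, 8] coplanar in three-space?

The four points are coplanar iff the 3×3 determinant with rows KL, KM, KN is zero.
Rows: (6, 3, -1), (0, 0, -2), (0, 0, 2).
Expanding along the first row: (6)(0) − (3)(0) + (-1)(0) = 0.
Zero determinant ⇒ coplanar.

Yes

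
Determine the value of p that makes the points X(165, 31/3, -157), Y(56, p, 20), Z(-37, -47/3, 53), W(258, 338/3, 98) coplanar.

38/3

Normal to plane XZW: n = (-28120, 71040, -54760/3); plane equation n·P = -3119840/3.
Requiring n·Y = -3119840/3: (71040)p + (-5819360/3) = -3119840/3.
So p = 38/3.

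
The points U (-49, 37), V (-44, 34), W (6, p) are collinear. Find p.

The three points are collinear iff det[UV; UW] = 0.
This determinant is linear in p: (5)p + (-20) = 0, so p = 4.

4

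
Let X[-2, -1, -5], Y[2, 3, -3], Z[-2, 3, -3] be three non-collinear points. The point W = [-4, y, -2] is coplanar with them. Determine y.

The plane through X, Y, Z has equation −8y + 16z = -72.
Substituting W: (-8)y + (-32) = -72, so y = 5.

5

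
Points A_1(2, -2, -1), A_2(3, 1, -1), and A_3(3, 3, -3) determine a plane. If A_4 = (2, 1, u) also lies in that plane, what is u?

-4

The plane through A_1, A_2, A_3 has equation −6x + 2y + 2z = -18.
Substituting A_4: (2)u + (-10) = -18, so u = -4.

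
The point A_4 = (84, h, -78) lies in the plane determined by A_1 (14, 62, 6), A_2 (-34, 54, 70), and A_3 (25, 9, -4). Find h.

-36

Coplanarity requires A_1A_2 · (A_1A_3 × A_1A_4) = 0.
A_1A_2 = (-48, -8, 64), A_1A_3 = (11, -53, -10); the triple product is linear in h with coefficient 224 and constant term 8064.
Setting it to zero: h = -36.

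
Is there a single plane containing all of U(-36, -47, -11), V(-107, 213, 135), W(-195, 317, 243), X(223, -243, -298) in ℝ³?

No

A normal to the plane through U, V, W is n = UV × UW = (12896, -5180, 15496).
The plane has equation n·P = -391252. For X: n·X = -483260.
-483260 ≠ -391252, so X is off the plane.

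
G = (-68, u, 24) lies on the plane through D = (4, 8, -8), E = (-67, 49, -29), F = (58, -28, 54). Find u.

A normal to the plane is n = DE × DF = (1786, 3268, 342).
G lies in the plane iff n · DG = 0.
This gives (3268)u + (-143792) = 0, so u = 44.

44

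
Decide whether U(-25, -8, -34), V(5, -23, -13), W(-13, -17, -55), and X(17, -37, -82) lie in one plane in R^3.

The four points are coplanar iff the 3×3 determinant with rows UV, UW, UX is zero.
Rows: (30, -15, 21), (12, -9, -21), (42, -29, -48).
Expanding along the first row: (30)(-177) − (-15)(306) + (21)(30) = -90.
Nonzero ⇒ not coplanar.

No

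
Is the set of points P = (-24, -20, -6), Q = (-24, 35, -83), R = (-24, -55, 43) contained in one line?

Yes

PQ = (0, 55, -77), PR = (0, -35, 49).
PQ × PR = (0, 0, 0).
The cross product vanishes, so the three points are collinear.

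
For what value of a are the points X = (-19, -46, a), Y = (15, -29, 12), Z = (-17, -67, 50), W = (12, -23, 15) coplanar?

The points are coplanar iff XY · (XZ × XW) = 0.
Expanding, this is linear in a: (306)a + (-15606) = 0.
So a = 51.

51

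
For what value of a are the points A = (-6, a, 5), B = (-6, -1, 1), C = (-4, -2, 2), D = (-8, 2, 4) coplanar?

1

The points are coplanar iff AB · (AC × AD) = 0.
Expanding, this is linear in a: (8)a + (-8) = 0.
So a = 1.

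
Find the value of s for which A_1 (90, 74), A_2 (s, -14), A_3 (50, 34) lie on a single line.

2

The three points are collinear iff det[A_1A_2; A_1A_3] = 0.
This determinant is linear in s: (-40)s + (80) = 0, so s = 2.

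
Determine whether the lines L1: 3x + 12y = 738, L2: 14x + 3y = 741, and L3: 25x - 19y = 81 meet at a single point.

Yes

Lines aᵢx + bᵢy = cᵢ with pairwise distinct directions are concurrent exactly when det[aᵢ bᵢ cᵢ] = 0.
Here the determinant is 0.
It vanishes, so the lines are concurrent at (42, 51).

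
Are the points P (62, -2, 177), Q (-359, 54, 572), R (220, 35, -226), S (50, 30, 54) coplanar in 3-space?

No

With P as base: PQ = (-421, 56, 395), PR = (158, 37, -403), PS = (-12, 32, -123).
PR × PS = (8345, 24270, 5500).
PQ · (PR × PS) = 18375.
Since 18375 ≠ 0, the four points are not coplanar.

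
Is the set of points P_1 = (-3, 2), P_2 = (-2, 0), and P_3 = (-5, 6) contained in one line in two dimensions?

P_1P_2 = (1, -2), P_1P_3 = (-2, 4).
det[P_1P_2; P_1P_3] = (1)(4) − (-2)(-2) = 0.
The determinant is zero, so the points are collinear.

Yes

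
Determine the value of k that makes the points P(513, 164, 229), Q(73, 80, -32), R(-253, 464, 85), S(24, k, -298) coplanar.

-270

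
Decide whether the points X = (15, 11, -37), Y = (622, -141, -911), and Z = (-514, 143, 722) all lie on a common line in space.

No

XY = (607, -152, -874), XZ = (-529, 132, 759).
Comparing components 3 and 1: (-874)(-529) − (607)(759) = 1633 ≠ 0, so XY and XZ are not parallel and the points are not collinear.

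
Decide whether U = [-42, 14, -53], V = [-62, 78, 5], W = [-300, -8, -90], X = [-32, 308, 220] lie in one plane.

With U as base: UV = (-20, 64, 58), UW = (-258, -22, -37), UX = (10, 294, 273).
UW × UX = (4872, 70064, -75632).
UV · (UW × UX) = 0.
The scalar triple product vanishes, so the four points are coplanar.

Yes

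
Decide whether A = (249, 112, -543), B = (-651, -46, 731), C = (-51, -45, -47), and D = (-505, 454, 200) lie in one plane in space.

Yes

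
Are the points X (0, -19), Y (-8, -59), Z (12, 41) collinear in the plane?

Yes

XY = (-8, -40), XZ = (12, 60).
det[XY; XZ] = (-8)(60) − (-40)(12) = 0.
The determinant is zero, so the points are collinear.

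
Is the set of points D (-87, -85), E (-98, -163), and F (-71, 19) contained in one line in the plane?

DE = (-11, -78), DF = (16, 104).
det[DE; DF] = (-11)(104) − (-78)(16) = 104.
The determinant is nonzero, so they are not collinear.

No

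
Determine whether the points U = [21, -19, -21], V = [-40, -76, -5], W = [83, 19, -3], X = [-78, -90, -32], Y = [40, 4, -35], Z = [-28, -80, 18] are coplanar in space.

Yes

The plane through U, V, W has normal n = UV × UW = (-1634, 2090, 1216) and equation n·P = -99560.
Checking the remaining points: n·X = -99560, n·Y = -99560, n·Z = -99560.
All equal -99560, so all 6 points lie in one plane.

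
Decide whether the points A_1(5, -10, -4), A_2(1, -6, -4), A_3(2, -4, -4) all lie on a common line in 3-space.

No

A_1A_2 = (-4, 4, 0), A_1A_3 = (-3, 6, 0).
Comparing components 1 and 2: (-4)(6) − (4)(-3) = -12 ≠ 0, so A_1A_2 and A_1A_3 are not parallel and the points are not collinear.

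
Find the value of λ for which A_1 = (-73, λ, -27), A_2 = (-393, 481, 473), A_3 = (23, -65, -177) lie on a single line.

Collinearity requires A_1A_2 × A_1A_3 = 0; each component is linear in λ.
The x-component gives (650)λ + (-39650) = 0, so λ = 61.
The remaining components then also vanish.

61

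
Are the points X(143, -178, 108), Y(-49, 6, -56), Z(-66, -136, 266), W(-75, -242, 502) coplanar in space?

The four points are coplanar iff the 3×3 determinant with rows XY, XZ, XW is zero.
Rows: (-192, 184, -164), (-209, 42, 158), (-218, -64, 394).
Expanding along the first row: (-192)(26660) − (184)(-47902) + (-164)(22532) = 0.
Zero determinant ⇒ coplanar.

Yes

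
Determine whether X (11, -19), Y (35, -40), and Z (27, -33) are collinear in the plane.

Yes

XY = (24, -21), XZ = (16, -14).
Checking proportionality: XZ = 2/3·XY, so the vectors are parallel and the points are collinear.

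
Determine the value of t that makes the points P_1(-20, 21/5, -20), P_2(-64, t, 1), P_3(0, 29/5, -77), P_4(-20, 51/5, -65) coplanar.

73/5

Coplanarity ⇔ det[P_1P_2; P_1P_3; P_1P_4] = 0.
Expanding, this is linear in t: (900)t + (-13140) = 0.
So t = 73/5.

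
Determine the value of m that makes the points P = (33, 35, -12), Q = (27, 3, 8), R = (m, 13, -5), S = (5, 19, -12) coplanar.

12

Coplanarity ⇔ det[PQ; PR; PS] = 0.
Expanding, this is linear in m: (-320)m + (3840) = 0.
So m = 12.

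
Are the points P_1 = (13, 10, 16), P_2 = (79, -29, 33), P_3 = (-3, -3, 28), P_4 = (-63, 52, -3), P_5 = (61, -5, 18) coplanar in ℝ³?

The plane through P_1, P_2, P_3 has normal n = P_1P_2 × P_1P_3 = (-247, -1064, -1482) and equation n·P = -37563.
Checking the remaining points: n·P_4 = -35321, n·P_5 = -36423.
Since n·P_4 = -35321 ≠ -37563, P_4 is off the plane and the points are not all coplanar.

No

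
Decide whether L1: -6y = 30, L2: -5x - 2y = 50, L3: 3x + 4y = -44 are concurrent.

The three lines meet at one point iff the augmented coefficient matrix [aᵢ bᵢ cᵢ] has rank < 3, i.e. its determinant vanishes.
Here the determinant is 0.
It vanishes, so the lines are concurrent at (-8, -5).

Yes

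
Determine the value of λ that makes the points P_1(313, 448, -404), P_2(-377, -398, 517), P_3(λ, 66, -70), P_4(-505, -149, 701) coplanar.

61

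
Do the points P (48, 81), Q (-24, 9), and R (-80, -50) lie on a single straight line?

No

PQ = (-72, -72), PR = (-128, -131).
det[PQ; PR] = (-72)(-131) − (-72)(-128) = 216.
The determinant is nonzero, so they are not collinear.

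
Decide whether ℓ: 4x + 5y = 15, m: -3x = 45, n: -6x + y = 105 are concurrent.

Intersecting ℓ and m: solving the 2×2 system gives (x, y) = (-15, 15).
Substitute into n: (-6)(-15) + (1)(15) = 105.
This equals 105, so (-15, 15) lies on all three lines and they are concurrent.

Yes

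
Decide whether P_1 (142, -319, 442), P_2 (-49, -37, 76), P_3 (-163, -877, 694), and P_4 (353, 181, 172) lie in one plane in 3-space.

No

With P_1 as base: P_1P_2 = (-191, 282, -366), P_1P_3 = (-305, -558, 252), P_1P_4 = (211, 500, -270).
P_1P_3 × P_1P_4 = (24660, -29178, -34762).
P_1P_2 · (P_1P_3 × P_1P_4) = -215364.
Since -215364 ≠ 0, the four points are not coplanar.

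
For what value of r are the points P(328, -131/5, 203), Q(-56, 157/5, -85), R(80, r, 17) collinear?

11

Direction PQ = (-384, 288/5, -288). From the x-coordinate of R, the parameter along the line is τ = (80 − 328)/(-384) = 31/48.
Then r = (-131/5) + 31/48·(288/5) = 11.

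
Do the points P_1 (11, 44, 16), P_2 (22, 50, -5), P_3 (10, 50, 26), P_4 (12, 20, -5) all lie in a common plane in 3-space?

No

A normal to the plane through P_1, P_2, P_3 is n = P_1P_2 × P_1P_3 = (186, -89, 72).
The plane has equation n·P = -718. For P_4: n·P_4 = 92.
92 ≠ -718, so P_4 is off the plane.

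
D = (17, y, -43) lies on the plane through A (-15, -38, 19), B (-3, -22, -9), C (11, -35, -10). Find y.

A normal to the plane is n = AB × AC = (-380, -380, -380).
D lies in the plane iff n · AD = 0.
This gives (-380)y + (-3040) = 0, so y = -8.

-8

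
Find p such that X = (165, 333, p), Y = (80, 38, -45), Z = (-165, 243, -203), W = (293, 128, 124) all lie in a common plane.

Coplanarity ⇔ det[XY; XZ; XW] = 0.
Expanding, this is linear in p: (65715)p + (-3482895) = 0.
So p = 53.

53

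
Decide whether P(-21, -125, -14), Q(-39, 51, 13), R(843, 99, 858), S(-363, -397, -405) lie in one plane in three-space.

Yes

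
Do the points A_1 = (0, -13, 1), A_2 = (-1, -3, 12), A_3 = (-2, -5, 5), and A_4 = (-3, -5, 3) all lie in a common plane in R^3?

No

A normal to the plane through A_1, A_2, A_3 is n = A_1A_2 × A_1A_3 = (-48, -18, 12).
The plane has equation n·P = 246. For A_4: n·A_4 = 270.
270 ≠ 246, so A_4 is off the plane.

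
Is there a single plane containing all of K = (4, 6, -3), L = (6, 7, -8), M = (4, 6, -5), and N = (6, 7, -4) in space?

Yes

The four points are coplanar iff the 3×3 determinant with rows KL, KM, KN is zero.
Rows: (2, 1, -5), (0, 0, -2), (2, 1, -1).
Expanding along the first row: (2)(2) − (1)(4) + (-5)(0) = 0.
Zero determinant ⇒ coplanar.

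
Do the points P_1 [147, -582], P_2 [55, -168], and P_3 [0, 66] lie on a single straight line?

No

P_1P_2 = (-92, 414), P_1P_3 = (-147, 648).
Twice the signed area of △P_1P_2P_3 is (-92)(648) − (414)(-147) = 1242.
The area is nonzero, so the three points are not collinear.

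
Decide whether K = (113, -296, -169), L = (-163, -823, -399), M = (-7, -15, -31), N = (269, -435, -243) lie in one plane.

With K as base: KL = (-276, -527, -230), KM = (-120, 281, 138), KN = (156, -139, -74).
KM × KN = (-1612, 12648, -27156).
KL · (KM × KN) = 25296.
Since 25296 ≠ 0, the four points are not coplanar.

No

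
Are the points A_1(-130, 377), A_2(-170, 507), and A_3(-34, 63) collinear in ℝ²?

A_1A_2 = (-40, 130), A_1A_3 = (96, -314).
Twice the signed area of △A_1A_2A_3 is (-40)(-314) − (130)(96) = 80.
The area is nonzero, so the three points are not collinear.

No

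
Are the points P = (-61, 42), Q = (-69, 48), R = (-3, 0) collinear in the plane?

No

PQ = (-8, 6), PR = (58, -42).
det[PQ; PR] = (-8)(-42) − (6)(58) = -12.
The determinant is nonzero, so they are not collinear.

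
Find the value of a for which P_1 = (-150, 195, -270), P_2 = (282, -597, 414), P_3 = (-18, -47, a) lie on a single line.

Direction P_1P_2 = (432, -792, 684). From the x-coordinate of P_3, the parameter along the line is τ = (-18 − (-150))/432 = 11/36.
Then a = (-270) + 11/36·(684) = -61.

-61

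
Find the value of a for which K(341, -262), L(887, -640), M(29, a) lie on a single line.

The three points are collinear iff det[KL; KM] = 0.
This determinant is linear in a: (546)a + (25116) = 0, so a = -46.

-46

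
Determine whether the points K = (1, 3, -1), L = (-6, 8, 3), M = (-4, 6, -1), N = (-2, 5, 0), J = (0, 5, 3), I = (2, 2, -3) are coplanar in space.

No

The plane through K, L, M has normal n = KL × KM = (-12, -20, 4) and equation n·P = -76.
Checking the remaining points: n·N = -76, n·J = -88, n·I = -76.
Since n·J = -88 ≠ -76, J is off the plane and the points are not all coplanar.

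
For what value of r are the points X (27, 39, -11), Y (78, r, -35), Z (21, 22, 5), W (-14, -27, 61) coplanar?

33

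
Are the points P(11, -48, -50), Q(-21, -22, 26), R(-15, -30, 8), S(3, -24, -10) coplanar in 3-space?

A normal to the plane through P, Q, R is n = PQ × PR = (140, -120, 100).
The plane has equation n·X = 2300. For S: n·S = 2300.
Equal, so S lies in the plane and all four are coplanar.

Yes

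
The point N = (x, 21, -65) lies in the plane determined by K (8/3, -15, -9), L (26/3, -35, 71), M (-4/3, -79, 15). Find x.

Coplanarity requires KL · (KM × KN) = 0.
KL = (6, -20, 80), KM = (-4, -64, 24); the triple product is linear in x with coefficient 4640 and constant term -9280/3.
Setting it to zero: x = 2/3.

2/3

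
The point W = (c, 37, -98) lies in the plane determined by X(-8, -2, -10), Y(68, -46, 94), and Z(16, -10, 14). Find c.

Coplanarity requires XY · (XZ × XW) = 0.
XY = (76, -44, 104), XZ = (24, -8, 24); the triple product is linear in c with coefficient -224 and constant term -15008.
Setting it to zero: c = -67.

-67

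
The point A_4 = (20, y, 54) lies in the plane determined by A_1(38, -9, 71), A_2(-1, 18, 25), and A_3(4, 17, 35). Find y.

The plane through A_1, A_2, A_3 has equation 224x + 160y − 96z = 256.
Substituting A_4: (160)y + (-704) = 256, so y = 6.

6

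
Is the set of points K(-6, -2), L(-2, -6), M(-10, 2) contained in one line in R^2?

KL = (4, -4), KM = (-4, 4).
det[KL; KM] = (4)(4) − (-4)(-4) = 0.
The determinant is zero, so the points are collinear.

Yes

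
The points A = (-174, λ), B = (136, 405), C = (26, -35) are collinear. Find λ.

-835

The three points are collinear iff det[AB; AC] = 0.
This determinant is linear in λ: (-110)λ + (-91850) = 0, so λ = -835.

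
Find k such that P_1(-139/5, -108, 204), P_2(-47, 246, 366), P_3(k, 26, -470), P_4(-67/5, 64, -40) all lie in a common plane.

19

The points are coplanar iff P_1P_2 · (P_1P_3 × P_1P_4) = 0.
Expanding, this is linear in k: (114240)k + (-2170560) = 0.
So k = 19.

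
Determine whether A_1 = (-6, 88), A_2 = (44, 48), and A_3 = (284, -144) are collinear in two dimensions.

A_1A_2 = (50, -40), A_1A_3 = (290, -232).
Checking proportionality: A_1A_3 = 29/5·A_1A_2, so the vectors are parallel and the points are collinear.

Yes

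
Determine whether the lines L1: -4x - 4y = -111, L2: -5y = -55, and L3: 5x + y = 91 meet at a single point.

No

The three lines meet at one point iff the augmented coefficient matrix [aᵢ bᵢ cᵢ] has rank < 3, i.e. its determinant vanishes.
Here the determinant is -75.
Nonzero, so no common point exists.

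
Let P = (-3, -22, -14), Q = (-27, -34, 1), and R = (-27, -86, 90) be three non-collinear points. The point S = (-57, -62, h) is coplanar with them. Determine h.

A normal to the plane is n = PQ × PR = (-288, 2136, 1248).
S lies in the plane iff n · PS = 0.
This gives (1248)h + (-52416) = 0, so h = 42.

42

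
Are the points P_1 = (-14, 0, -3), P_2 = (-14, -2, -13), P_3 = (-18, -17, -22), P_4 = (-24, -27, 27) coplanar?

Yes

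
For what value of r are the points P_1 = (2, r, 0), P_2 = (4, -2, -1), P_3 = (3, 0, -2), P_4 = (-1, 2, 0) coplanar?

Coplanarity ⇔ det[P_1P_2; P_1P_3; P_1P_4] = 0.
Expanding, this is linear in r: (-6)r + (-6) = 0.
So r = -1.

-1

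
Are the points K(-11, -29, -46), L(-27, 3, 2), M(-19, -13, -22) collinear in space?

KL = (-16, 32, 48), KM = (-8, 16, 24).
Each component of KM is 1/2 times the corresponding component of KL, so KM = 1/2·KL and the points are collinear.

Yes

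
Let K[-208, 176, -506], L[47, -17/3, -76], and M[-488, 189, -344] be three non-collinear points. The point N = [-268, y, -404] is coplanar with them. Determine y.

159

The plane through K, L, M has equation −35020x − 161710y − (142655/3)z = 8653030/3.
Substituting N: (-161710)y + (85788700/3) = 8653030/3, so y = 159.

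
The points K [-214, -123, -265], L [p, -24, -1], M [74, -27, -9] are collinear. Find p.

83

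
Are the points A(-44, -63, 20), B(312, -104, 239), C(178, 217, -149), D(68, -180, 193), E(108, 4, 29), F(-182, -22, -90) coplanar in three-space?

The plane through A, B, C has normal n = AB × AC = (-54391, 108782, 108782) and equation n·P = -2284422.
Checking the remaining points: n·D = -2284422, n·E = -2284422, n·F = -2284422.
All equal -2284422, so all 6 points lie in one plane.

Yes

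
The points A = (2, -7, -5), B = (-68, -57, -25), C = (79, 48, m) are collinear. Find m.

Direction AB = (-70, -50, -20). From the x-coordinate of C, the parameter along the line is τ = (79 − 2)/(-70) = -11/10.
Then m = (-5) + (-11/10)·(-20) = 17.

17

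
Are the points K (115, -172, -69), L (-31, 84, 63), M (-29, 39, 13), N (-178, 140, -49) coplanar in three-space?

No

A normal to the plane through K, L, M is n = KL × KM = (-6860, -7036, 6058).
The plane has equation n·P = 3290. For N: n·N = -60802.
-60802 ≠ 3290, so N is off the plane.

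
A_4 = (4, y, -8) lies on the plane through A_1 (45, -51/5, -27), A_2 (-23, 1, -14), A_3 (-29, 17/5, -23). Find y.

-5

The plane through A_1, A_2, A_3 has equation −132x − 690y − 96z = 3690.
Substituting A_4: (-690)y + (240) = 3690, so y = -5.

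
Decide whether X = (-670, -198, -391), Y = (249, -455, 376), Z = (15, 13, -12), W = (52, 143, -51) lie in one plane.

No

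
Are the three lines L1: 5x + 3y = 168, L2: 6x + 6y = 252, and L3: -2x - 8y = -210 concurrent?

Intersecting L1 and L2: solving the 2×2 system gives (x, y) = (21, 21).
Substitute into L3: (-2)(21) + (-8)(21) = -210.
This equals -210, so (21, 21) lies on all three lines and they are concurrent.

Yes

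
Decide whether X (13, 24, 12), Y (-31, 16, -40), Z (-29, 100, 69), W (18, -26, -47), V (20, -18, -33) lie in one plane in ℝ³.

No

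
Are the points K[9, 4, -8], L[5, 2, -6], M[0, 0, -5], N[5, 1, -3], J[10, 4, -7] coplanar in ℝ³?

Yes

The plane through K, L, M has normal n = KL × KM = (2, -6, -2) and equation n·P = 10.
Checking the remaining points: n·N = 10, n·J = 10.
All equal 10, so all 5 points lie in one plane.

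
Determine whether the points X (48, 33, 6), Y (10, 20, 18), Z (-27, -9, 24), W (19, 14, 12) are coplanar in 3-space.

The four points are coplanar iff the 3×3 determinant with rows XY, XZ, XW is zero.
Rows: (-38, -13, 12), (-75, -42, 18), (-29, -19, 6).
Expanding along the first row: (-38)(90) − (-13)(72) + (12)(207) = 0.
Zero determinant ⇒ coplanar.

Yes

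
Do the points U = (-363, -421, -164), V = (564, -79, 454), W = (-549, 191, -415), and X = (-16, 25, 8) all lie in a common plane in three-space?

Yes

A normal to the plane through U, V, W is n = UV × UW = (-464058, 117729, 630936).
The plane has equation n·P = 15415641. For X: n·X = 15415641.
Equal, so X lies in the plane and all four are coplanar.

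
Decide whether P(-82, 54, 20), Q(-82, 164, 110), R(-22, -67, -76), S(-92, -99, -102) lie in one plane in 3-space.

With P as base: PQ = (0, 110, 90), PR = (60, -121, -96), PS = (-10, -153, -122).
PR × PS = (74, 8280, -10390).
PQ · (PR × PS) = -24300.
Since -24300 ≠ 0, the four points are not coplanar.

No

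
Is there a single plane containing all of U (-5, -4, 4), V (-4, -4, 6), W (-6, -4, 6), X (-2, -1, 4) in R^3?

No

A normal to the plane through U, V, W is n = UV × UW = (0, -4, 0).
The plane has equation n·P = 16. For X: n·X = 4.
4 ≠ 16, so X is off the plane.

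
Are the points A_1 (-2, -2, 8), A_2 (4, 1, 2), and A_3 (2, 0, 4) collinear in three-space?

A_1A_2 = (6, 3, -6), A_1A_3 = (4, 2, -4).
Each component of A_1A_3 is 2/3 times the corresponding component of A_1A_2, so A_1A_3 = 2/3·A_1A_2 and the points are collinear.

Yes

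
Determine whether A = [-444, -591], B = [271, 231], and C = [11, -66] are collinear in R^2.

No

AB = (715, 822), AC = (455, 525).
Twice the signed area of △ABC is (715)(525) − (822)(455) = 1365.
The area is nonzero, so the three points are not collinear.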